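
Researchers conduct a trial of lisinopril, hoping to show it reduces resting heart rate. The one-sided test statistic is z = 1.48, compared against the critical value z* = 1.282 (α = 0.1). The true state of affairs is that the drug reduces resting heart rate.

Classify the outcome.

Neither — the decision is correct.

The conventional null hypothesis is that the drug has no effect on resting heart rate.
Since z = 1.48 > z* = 1.282, H₀ is rejected.
H₀ is false (actually the drug reduces resting heart rate).
The decision matches the true state — no error.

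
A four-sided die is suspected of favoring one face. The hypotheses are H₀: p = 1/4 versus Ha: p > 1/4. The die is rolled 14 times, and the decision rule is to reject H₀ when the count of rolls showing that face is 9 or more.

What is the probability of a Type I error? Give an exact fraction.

α = P(reject H₀ | H₀ true) = P(Y ≥ 9 | p = 1/4), with Y ~ Binomial(14, 1/4).
P(Y ≥ 9) = Σ_{j=9}^{14} C(14,j)·(1/4)^j·(3/4)^{14-j} = 578257/268435456.

578257/268435456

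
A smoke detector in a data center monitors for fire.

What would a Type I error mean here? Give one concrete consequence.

A Type I error would mean concluding that there is a fire when in fact there is no fire. Consequence: the building is evacuated for a false alarm, disrupting work.

With the conventional null hypothesis that there is no fire:
A Type I error is rejecting H₀ when H₀ is true.
Here that means sounding the alarm and evacuating the building when actually there is no fire.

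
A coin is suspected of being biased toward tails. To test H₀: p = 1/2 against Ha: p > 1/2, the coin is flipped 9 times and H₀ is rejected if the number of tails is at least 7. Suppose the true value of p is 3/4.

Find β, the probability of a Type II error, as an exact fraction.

13085/32768

A Type II error is failing to reject when Ha holds: with p = 3/4, β = P(K ≤ 6).
Summing C(9,j)·(3/4)^j·(1/4)^{9-j} for j = 0..6 gives 13085/32768.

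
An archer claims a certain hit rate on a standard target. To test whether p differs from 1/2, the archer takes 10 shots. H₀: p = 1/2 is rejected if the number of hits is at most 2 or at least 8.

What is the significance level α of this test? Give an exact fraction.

7/64

Under H₀, X ~ Binomial(10, 1/2); α is the probability of landing in either tail, P(X ≤ 2) + P(X ≥ 8).
Each tail has probability (1 + 10 + 45)/1024; doubling gives α = 112/1024 = 7/64.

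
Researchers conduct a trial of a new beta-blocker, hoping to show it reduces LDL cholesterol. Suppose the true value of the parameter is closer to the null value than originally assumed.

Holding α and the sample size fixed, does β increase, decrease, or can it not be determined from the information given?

A smaller true effect puts the Ha sampling distribution closer to H₀, so more of it falls in the non-rejection region.

It increases.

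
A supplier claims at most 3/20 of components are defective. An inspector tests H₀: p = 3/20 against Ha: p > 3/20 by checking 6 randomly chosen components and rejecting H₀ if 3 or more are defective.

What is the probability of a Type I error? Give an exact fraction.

The significance level is the probability, assuming p = 3/20, of seeing 3 or more defectives in 6 draws.
Computing the lower-tail complement: 1 − 6097033/6400000 = 302967/6400000.

302967/6400000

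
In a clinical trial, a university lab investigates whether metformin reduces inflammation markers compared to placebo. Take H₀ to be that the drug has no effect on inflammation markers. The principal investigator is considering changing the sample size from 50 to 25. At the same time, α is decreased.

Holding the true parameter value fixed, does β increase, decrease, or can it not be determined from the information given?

It increases.

A smaller sample increases the standard error, so the sampling distributions under H₀ and Ha overlap more. Lowering α raises the bar for rejection; under Ha, the test now fails to reject on outcomes it previously would have rejected. Both changes push β in the same direction.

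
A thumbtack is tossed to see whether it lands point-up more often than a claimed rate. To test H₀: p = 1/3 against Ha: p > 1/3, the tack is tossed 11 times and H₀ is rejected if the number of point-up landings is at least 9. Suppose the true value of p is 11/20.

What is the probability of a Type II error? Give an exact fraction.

Under the alternative p = 11/20, Y ~ Binomial(11, 11/20); β is the probability the test does not reject, P(Y < 9).
Adding the binomial probabilities P(Y=0)+…+P(Y=8) at p = 11/20 gives 38288445266097/40960000000000.

38288445266097/40960000000000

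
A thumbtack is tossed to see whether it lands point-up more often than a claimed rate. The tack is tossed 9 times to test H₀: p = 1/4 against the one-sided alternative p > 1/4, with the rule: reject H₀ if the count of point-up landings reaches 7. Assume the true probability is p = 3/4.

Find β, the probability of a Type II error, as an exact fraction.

13085/32768

β = P(fail to reject H₀ | Ha true) = P(X ≤ 6 | p = 3/4), X ~ Binomial(9, 3/4).
Equivalently, β = 1 − P(X ≥ 7) = 13085/32768.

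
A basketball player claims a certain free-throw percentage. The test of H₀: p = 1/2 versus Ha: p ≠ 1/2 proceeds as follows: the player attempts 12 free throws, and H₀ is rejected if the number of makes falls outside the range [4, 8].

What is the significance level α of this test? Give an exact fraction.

Under H₀, Y ~ Binomial(12, 1/2); α is the probability of landing in either tail, P(Y ≤ 3) + P(Y ≥ 9).
By symmetry, α = 2·P(Y ≤ 3) = 2·(1 + 12 + 66 + 220)/4096 = 598/4096 = 299/2048.

299/2048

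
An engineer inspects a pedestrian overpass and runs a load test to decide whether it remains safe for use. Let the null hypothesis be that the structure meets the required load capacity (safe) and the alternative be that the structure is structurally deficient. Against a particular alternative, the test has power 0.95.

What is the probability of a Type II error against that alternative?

Power = 1 − β, so β = 1 − 0.95 = 0.05.

0.05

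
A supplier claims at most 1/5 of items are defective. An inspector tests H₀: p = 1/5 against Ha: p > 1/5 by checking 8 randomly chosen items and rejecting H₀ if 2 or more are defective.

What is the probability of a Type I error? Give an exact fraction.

The significance level is the probability, assuming p = 1/5, of seeing 2 or more defectives in 8 draws.
α = 1 − P(S ≤ 1) = 1 − 196608/390625 = 194017/390625.

194017/390625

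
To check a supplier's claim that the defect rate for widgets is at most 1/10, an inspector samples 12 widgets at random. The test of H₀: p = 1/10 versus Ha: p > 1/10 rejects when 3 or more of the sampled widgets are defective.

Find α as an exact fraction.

22173995549/200000000000

α = P(reject H₀ | H₀ true) = P(S ≥ 3 | p = 1/10), S ~ Binomial(12, 1/10).
Via the complement, α = 1 − Σ_{j=0}^{2} C(12,j)(1/10)^j(9/10)^{12-j} = 22173995549/200000000000.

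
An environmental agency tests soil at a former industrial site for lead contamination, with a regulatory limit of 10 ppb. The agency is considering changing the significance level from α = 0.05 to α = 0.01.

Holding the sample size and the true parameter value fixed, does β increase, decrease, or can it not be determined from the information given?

Tightening α shrinks the rejection region. When Ha holds, fewer sample outcomes clear the stricter threshold, so more fall in the acceptance region.

It increases.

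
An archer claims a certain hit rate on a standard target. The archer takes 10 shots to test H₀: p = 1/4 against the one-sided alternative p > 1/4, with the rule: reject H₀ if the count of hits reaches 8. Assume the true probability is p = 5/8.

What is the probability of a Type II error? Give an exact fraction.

211794831/268435456

β = P(fail to reject H₀ | Ha true) = P(S ≤ 7 | p = 5/8), S ~ Binomial(10, 5/8).
Summing C(10,j)·(5/8)^j·(3/8)^{10-j} for j = 0..7 gives 211794831/268435456.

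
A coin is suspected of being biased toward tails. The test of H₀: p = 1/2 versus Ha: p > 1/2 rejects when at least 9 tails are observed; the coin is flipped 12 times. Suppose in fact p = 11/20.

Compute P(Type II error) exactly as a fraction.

Under the alternative p = 11/20, X ~ Binomial(12, 11/20); β is the probability the test does not reject, P(X < 9).
Equivalently, β = 1 − P(X ≥ 9) = 709043757719553/819200000000000.

709043757719553/819200000000000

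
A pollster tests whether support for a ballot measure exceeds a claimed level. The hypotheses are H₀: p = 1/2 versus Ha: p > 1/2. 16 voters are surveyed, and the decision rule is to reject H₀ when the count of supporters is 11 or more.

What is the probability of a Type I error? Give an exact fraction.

6885/65536

α = P(reject H₀ | H₀ true) = P(S ≥ 11 | p = 1/2), with S ~ Binomial(16, 1/2).
That's C(16,11) + C(16,12) + C(16,13) + C(16,14) + C(16,15) + C(16,16) over 2^16, i.e. (4368 + 1820 + 560 + 120 + 16 + 1)/65536 = 6885/65536.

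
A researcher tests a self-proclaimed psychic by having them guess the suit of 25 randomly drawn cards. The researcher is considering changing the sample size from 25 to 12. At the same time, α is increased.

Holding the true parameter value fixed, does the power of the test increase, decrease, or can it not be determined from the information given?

Cannot be determined from the information given.

The first change alone would make β increase; the second alone would make β decrease. Which effect dominates depends on the magnitudes, which are not given.
Since power = 1 − β, the effect on power is likewise indeterminate.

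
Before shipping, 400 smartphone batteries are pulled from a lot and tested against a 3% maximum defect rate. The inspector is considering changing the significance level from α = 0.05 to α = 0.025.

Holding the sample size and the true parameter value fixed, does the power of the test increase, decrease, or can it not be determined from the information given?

A smaller α moves the rejection region further into the tail. With the alternative true, more outcomes now fall outside the rejection region, so failing to reject becomes more likely.
Since power = 1 − β and β increases, power decreases.

It decreases.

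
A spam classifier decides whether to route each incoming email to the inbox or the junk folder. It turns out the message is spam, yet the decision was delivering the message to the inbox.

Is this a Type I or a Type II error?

Type II error

The null hypothesis here is that the message is legitimate (not spam).
'Delivering the message to the inbox' corresponds to failing to reject H₀.
H₀ was not rejected but H₀ is false — a Type II error (false negative).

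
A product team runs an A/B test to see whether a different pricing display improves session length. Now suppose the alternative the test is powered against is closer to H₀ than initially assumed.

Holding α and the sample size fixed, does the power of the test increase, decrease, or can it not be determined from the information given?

It decreases.

A smaller departure from H₀ means the test statistic under Ha is distributed closer to where it would be under H₀; rejection becomes less likely.
Since power = 1 − β and β increases, power decreases.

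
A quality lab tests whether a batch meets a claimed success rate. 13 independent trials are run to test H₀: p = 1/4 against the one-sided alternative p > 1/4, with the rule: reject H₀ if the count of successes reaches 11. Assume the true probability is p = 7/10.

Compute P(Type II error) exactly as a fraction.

β = P(fail to reject H₀ | Ha true) = P(K ≤ 10 | p = 7/10), K ~ Binomial(13, 7/10).
Summing C(13,j)·(7/10)^j·(3/10)^{13-j} for j = 0..10 gives 7788298257/9765625000.

7788298257/9765625000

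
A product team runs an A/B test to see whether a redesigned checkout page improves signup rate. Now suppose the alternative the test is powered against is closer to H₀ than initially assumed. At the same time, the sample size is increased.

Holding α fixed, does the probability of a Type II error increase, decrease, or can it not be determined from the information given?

The first change alone would make β increase; the second alone would make β decrease. Which effect dominates depends on the magnitudes, which are not given.

Cannot be determined from the information given.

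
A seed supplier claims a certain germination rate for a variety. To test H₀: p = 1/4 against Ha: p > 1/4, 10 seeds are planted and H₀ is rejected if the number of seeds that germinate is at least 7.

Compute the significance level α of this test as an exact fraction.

919/262144

The Type I error probability is α = P(X ≥ 7) computed under H₀, where X ~ Binomial(10, 1/4).
Summing C(10,j)(1/4)^j(3/4)^{10−j} for j = 7,…,10 gives 919/262144.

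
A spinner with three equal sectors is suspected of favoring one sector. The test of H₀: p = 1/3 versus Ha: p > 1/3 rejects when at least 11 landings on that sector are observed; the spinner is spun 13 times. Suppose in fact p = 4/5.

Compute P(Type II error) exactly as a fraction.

Under the alternative p = 4/5, S ~ Binomial(13, 4/5); β is the probability the test does not reject, P(S < 11).
Equivalently, β = 1 − P(S ≥ 11) = 608334741/1220703125.

608334741/1220703125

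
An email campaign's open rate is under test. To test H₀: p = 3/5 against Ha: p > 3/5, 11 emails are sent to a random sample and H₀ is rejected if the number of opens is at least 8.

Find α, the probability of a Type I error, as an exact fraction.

2893401/9765625

The Type I error probability is α = P(X ≥ 8) computed under H₀, where X ~ Binomial(11, 3/5).
Adding the binomial terms for j = 8 through 11 with p = 3/5 yields 2893401/9765625.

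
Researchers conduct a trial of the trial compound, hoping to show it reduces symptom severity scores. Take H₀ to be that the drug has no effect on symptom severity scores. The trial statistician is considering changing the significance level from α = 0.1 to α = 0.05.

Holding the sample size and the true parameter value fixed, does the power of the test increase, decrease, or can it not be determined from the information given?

It decreases.

Tightening α shrinks the rejection region. When Ha holds, fewer sample outcomes clear the stricter threshold, so more fall in the acceptance region.
Since power = 1 − β and β increases, power decreases.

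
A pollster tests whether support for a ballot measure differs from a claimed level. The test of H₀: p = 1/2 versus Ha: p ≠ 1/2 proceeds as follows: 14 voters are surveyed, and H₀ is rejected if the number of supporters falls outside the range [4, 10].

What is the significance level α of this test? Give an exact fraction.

235/4096

The significance level is the null-hypothesis probability of the rejection region {≤3} ∪ {≥11}.
Each tail has probability (1 + 14 + 91 + 364)/16384; doubling gives α = 940/16384 = 235/4096.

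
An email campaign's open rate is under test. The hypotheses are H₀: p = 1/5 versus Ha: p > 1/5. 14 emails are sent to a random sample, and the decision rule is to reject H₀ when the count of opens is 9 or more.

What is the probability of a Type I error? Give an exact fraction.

Under H₀, S ~ Binomial(14, 1/5), and α = P(S ≥ 9).
Adding the binomial terms for j = 9 through 14 with p = 1/5 yields 2331113/6103515625.

2331113/6103515625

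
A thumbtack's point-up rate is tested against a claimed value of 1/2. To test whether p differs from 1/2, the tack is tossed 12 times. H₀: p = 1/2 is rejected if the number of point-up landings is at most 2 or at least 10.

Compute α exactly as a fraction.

α = P(X ≤ 2 or X ≥ 10 | p = 1/2), X ~ Binomial(12, 1/2).
By symmetry, α = 2·P(X ≤ 2) = 2·(1 + 12 + 66)/4096 = 158/4096 = 79/2048.

79/2048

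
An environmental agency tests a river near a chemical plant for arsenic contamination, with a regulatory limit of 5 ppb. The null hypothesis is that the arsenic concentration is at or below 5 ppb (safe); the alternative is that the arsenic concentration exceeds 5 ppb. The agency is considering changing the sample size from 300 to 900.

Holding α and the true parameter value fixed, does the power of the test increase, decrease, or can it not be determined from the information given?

It increases.

Increasing n separates the H₀ and Ha sampling distributions, so under Ha fewer outcomes land in the acceptance region.
Since power = 1 − β and β decreases, power increases.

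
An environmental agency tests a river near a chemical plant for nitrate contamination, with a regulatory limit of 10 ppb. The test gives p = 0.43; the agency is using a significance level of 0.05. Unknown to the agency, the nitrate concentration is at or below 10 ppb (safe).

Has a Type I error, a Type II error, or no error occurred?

The conventional null hypothesis is that the nitrate concentration is at or below 10 ppb (safe).
Since p = 0.43 ≥ α = 0.05, H₀ is not rejected.
H₀ is true (actually the nitrate concentration is at or below 10 ppb (safe)).
The decision matches the true state — no error.

No error — this is a correct decision.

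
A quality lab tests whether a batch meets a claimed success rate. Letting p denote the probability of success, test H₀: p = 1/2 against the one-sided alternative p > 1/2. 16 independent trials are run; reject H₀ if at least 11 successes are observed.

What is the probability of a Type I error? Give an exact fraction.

α = P(reject H₀ | H₀ true) = P(X ≥ 11 | p = 1/2), with X ~ Binomial(16, 1/2).
Summing the upper tail: (4368 + 1820 + 560 + 120 + 16 + 1) / 2^16 = 6885/65536.

6885/65536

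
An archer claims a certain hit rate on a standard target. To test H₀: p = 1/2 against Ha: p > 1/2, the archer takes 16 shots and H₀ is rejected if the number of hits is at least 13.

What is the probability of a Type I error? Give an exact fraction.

697/65536

α = P(reject H₀ | H₀ true) = P(X ≥ 13 | p = 1/2), with X ~ Binomial(16, 1/2).
That's C(16,13) + C(16,14) + C(16,15) + C(16,16) over 2^16, i.e. (560 + 120 + 16 + 1)/65536 = 697/65536.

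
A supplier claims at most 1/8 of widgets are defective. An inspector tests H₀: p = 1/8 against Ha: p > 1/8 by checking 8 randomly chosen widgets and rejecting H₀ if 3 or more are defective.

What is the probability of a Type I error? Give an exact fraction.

1129899/16777216

Under H₀, K ~ Binomial(8, 1/8); the Type I error rate is P(K ≥ 3).
Via the complement, α = 1 − Σ_{j=0}^{2} C(8,j)(1/8)^j(7/8)^{8-j} = 1129899/16777216.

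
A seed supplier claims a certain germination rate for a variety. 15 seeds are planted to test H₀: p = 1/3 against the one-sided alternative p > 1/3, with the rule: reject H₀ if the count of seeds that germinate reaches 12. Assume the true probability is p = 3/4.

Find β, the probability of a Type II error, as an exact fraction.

Under the alternative p = 3/4, S ~ Binomial(15, 3/4); β is the probability the test does not reject, P(S < 12).
Summing C(15,j)·(3/4)^j·(1/4)^{15-j} for j = 0..11 gives 144609703/268435456.

144609703/268435456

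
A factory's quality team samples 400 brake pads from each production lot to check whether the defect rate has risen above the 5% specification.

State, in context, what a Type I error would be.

With the conventional null hypothesis that the lot's defect rate is 5% (within specification):
A Type I error is rejecting H₀ when H₀ is true.
Here that means rejecting the lot and scrapping or reworking it when actually the lot's defect rate is 5% (within specification).

A Type I error would mean concluding that the lot's defect rate exceeds 5% when in fact the lot's defect rate is 5% (within specification).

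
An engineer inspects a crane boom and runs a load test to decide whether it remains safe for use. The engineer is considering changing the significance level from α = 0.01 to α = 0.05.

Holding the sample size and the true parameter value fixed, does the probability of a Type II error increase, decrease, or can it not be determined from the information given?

With a larger α the critical value moves toward the center, so more of the Ha sampling distribution lies in the rejection region.

It decreases.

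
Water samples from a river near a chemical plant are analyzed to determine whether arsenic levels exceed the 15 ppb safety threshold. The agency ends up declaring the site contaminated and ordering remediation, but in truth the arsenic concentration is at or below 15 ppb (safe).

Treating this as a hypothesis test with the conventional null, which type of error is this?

Type I error

The null hypothesis here is that the arsenic concentration is at or below 15 ppb (safe).
'Declaring the site contaminated and ordering remediation' corresponds to rejecting H₀.
H₀ was rejected but H₀ is true — a Type I error (false positive).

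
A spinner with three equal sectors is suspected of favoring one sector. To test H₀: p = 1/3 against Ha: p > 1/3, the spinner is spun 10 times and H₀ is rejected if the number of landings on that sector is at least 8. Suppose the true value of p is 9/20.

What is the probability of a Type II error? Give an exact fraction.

2489876891491/2560000000000

β = P(fail to reject H₀ | Ha true) = P(Y ≤ 7 | p = 9/20), Y ~ Binomial(10, 9/20).
Equivalently, β = 1 − P(Y ≥ 8) = 2489876891491/2560000000000.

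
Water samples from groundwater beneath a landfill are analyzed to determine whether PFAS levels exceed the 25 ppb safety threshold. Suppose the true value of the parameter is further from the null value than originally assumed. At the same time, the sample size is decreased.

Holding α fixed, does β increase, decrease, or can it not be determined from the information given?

Cannot be determined from the information given.

The first change alone would make β decrease; the second alone would make β increase. Which effect dominates depends on the magnitudes, which are not given.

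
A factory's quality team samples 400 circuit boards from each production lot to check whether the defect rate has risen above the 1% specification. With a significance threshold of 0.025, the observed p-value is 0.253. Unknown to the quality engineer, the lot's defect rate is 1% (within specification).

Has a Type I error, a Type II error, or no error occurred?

The conventional null hypothesis is that the lot's defect rate is 1% (within specification).
Since p = 0.253 ≥ α = 0.025, H₀ is not rejected.
H₀ is true (actually the lot's defect rate is 1% (within specification)).
The decision matches the true state — no error.

No error (correct decision).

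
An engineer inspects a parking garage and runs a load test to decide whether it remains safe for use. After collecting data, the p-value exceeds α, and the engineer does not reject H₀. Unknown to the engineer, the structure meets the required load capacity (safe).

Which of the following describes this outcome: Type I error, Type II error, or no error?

The conventional null hypothesis here is that the structure meets the required load capacity (safe).
The test retained a true H₀ — the decision matches the true state.

No error — this is a correct decision.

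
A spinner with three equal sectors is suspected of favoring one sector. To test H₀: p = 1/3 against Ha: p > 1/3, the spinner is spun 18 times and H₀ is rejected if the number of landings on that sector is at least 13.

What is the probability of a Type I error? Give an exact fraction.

Under H₀, X ~ Binomial(18, 1/3), and α = P(X ≥ 13).
P(X ≥ 13) = Σ_{j=13}^{18} C(18,j)·(1/3)^j·(2/3)^{18-j} = 330313/387420489.

330313/387420489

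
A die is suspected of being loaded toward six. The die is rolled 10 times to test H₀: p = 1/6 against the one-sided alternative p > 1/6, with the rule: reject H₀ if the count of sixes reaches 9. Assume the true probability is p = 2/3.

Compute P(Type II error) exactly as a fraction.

17635/19683

A Type II error is failing to reject when Ha holds: with p = 2/3, β = P(S ≤ 8).
Summing C(10,j)·(2/3)^j·(1/3)^{10-j} for j = 0..8 gives 17635/19683.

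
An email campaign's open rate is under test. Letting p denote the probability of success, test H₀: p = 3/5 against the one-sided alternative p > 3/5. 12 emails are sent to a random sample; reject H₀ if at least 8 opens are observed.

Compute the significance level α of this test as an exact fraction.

The Type I error probability is α = P(K ≥ 8) computed under H₀, where K ~ Binomial(12, 3/5).
Adding the binomial terms for j = 8 through 12 with p = 3/5 yields 21395421/48828125.

21395421/48828125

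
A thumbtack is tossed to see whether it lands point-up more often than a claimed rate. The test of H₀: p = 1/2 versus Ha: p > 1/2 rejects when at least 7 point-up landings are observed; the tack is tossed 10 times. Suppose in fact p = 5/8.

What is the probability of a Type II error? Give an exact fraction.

148513581/268435456

A Type II error is failing to reject when Ha holds: with p = 5/8, β = P(X ≤ 6).
Summing C(10,j)·(5/8)^j·(3/8)^{10-j} for j = 0..6 gives 148513581/268435456.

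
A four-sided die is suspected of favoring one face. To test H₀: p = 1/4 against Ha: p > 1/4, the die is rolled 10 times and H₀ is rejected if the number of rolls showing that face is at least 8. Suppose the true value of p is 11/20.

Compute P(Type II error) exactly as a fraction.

Under the alternative p = 11/20, K ~ Binomial(10, 11/20); β is the probability the test does not reject, P(K < 8).
Summing C(10,j)·(11/20)^j·(9/20)^{10-j} for j = 0..7 gives 2305127290491/2560000000000.

2305127290491/2560000000000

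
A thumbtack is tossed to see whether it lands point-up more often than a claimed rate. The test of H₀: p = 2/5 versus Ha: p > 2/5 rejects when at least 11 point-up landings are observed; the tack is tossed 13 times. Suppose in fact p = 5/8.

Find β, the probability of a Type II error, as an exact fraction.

β = P(fail to reject H₀ | Ha true) = P(Y ≤ 10 | p = 5/8), Y ~ Binomial(13, 5/8).
Adding the binomial probabilities P(Y=0)+…+P(Y=10) at p = 5/8 gives 252368141319/274877906944.

252368141319/274877906944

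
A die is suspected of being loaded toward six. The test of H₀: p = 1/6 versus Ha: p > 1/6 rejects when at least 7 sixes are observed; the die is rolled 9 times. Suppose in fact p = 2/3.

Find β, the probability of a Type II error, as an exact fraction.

Under the alternative p = 2/3, Y ~ Binomial(9, 2/3); β is the probability the test does not reject, P(Y < 7).
Summing C(9,j)·(2/3)^j·(1/3)^{9-j} for j = 0..6 gives 12259/19683.

12259/19683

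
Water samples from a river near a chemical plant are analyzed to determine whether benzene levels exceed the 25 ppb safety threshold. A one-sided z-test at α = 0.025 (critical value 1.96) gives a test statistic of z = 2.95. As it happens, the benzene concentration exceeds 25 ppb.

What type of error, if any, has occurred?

The conventional null hypothesis is that the benzene concentration is at or below 25 ppb (safe).
Since z = 2.95 > z* = 1.96, H₀ is rejected.
H₀ is false (actually the benzene concentration exceeds 25 ppb).
The decision matches the true state — no error.

No error — this is a correct decision.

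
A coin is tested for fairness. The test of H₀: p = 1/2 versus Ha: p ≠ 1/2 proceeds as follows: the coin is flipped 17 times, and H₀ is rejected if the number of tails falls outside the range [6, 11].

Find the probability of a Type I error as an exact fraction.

Under H₀, Y ~ Binomial(17, 1/2); α is the probability of landing in either tail, P(Y ≤ 5) + P(Y ≥ 12).
The two tails are symmetric, so α = 2·(1 + 17 + 136 + 680 + 2380 + 6188)/2^17 = 18804/131072 = 4701/32768.

4701/32768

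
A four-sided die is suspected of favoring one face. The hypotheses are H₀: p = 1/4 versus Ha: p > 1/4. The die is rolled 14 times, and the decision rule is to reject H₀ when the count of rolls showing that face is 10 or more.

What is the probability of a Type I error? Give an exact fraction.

α = P(reject H₀ | H₀ true) = P(Y ≥ 10 | p = 1/4), with Y ~ Binomial(14, 1/4).
P(Y ≥ 10) = Σ_{j=10}^{14} C(14,j)·(1/4)^j·(3/4)^{14-j} = 91771/268435456.

91771/268435456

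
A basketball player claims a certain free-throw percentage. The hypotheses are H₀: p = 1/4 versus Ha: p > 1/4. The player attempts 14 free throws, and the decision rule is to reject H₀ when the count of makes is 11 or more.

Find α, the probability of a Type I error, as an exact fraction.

Under H₀, K ~ Binomial(14, 1/4), and α = P(K ≥ 11).
Adding the binomial terms for j = 11 through 14 with p = 1/4 yields 5345/134217728.

5345/134217728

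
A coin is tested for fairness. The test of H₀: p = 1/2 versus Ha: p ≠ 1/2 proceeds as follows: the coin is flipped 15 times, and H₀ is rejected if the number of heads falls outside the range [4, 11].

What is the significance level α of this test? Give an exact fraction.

9/256

The significance level is the null-hypothesis probability of the rejection region {≤3} ∪ {≥12}.
The two tails are symmetric, so α = 2·(1 + 15 + 105 + 455)/2^15 = 1152/32768 = 9/256.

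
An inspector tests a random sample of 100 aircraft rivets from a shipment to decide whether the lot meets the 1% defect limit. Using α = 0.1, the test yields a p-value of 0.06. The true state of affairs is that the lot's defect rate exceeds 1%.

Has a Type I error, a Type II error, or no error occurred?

No error (correct decision).

The conventional null hypothesis is that the lot's defect rate is 1% (within specification).
Since p = 0.06 < α = 0.1, H₀ is rejected.
H₀ is false (actually the lot's defect rate exceeds 1%).
The decision matches the true state — no error.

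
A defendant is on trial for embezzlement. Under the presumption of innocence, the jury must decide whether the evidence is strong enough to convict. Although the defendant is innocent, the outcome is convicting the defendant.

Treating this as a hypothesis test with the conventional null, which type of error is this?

The null hypothesis here is that the defendant is innocent.
'Convicting the defendant' corresponds to rejecting H₀.
H₀ was rejected but H₀ is true — a Type I error (false positive).

Type I error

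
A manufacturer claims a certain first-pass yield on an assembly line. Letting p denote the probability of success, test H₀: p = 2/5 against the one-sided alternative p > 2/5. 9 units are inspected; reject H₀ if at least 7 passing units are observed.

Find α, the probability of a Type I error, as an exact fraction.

48896/1953125

α = P(reject H₀ | H₀ true) = P(Y ≥ 7 | p = 2/5), with Y ~ Binomial(9, 2/5).
P(Y ≥ 7) = Σ_{j=7}^{9} C(9,j)·(2/5)^j·(3/5)^{9-j} = 48896/1953125.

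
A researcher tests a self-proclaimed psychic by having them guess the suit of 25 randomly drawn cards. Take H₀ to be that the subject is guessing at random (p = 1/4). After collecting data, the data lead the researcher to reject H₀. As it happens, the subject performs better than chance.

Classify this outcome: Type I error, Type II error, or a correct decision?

The test rejected a false H₀ — the decision matches the true state.

No error (correct decision).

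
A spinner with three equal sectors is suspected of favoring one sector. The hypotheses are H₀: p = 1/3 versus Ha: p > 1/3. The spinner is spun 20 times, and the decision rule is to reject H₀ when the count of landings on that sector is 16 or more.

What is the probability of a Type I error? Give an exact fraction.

The Type I error probability is α = P(Y ≥ 16) computed under H₀, where Y ~ Binomial(20, 1/3).
Summing C(20,j)(1/3)^j(2/3)^{20−j} for j = 16,…,20 gives 29147/1162261467.

29147/1162261467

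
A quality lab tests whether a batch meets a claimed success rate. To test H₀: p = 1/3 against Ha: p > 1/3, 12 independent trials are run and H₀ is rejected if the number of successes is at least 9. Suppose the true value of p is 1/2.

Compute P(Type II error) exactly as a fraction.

3797/4096

β = P(fail to reject H₀ | Ha true) = P(K ≤ 8 | p = 1/2), K ~ Binomial(12, 1/2).
Adding the binomial probabilities P(K=0)+…+P(K=8) at p = 1/2 gives 3797/4096.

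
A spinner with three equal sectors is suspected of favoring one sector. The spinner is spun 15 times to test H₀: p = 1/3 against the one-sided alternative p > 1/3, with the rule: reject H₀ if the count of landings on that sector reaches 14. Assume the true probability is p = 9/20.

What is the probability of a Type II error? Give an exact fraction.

Under the alternative p = 9/20, S ~ Binomial(15, 9/20); β is the probability the test does not reject, P(S < 14).
Summing C(15,j)·(9/20)^j·(11/20)^{15-j} for j = 0..13 gives 16382009719056418393/16384000000000000000.

16382009719056418393/16384000000000000000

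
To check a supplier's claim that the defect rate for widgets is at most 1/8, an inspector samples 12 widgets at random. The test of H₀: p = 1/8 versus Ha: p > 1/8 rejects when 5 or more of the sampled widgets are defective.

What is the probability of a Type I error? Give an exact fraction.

The significance level is the probability, assuming p = 1/8, of seeing 5 or more defectives in 12 draws.
Via the complement, α = 1 − Σ_{j=0}^{4} C(12,j)(1/8)^j(7/8)^{12-j} = 387766075/34359738368.

387766075/34359738368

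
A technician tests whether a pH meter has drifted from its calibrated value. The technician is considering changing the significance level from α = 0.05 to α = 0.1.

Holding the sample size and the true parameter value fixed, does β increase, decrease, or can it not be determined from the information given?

Relaxing α lowers the evidence threshold; under Ha, outcomes that previously fell short now trigger rejection.

It decreases.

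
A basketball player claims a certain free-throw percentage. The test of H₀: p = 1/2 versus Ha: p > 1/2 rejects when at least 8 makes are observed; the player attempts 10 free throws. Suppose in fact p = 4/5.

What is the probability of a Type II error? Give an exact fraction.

3146489/9765625

β = P(fail to reject H₀ | Ha true) = P(K ≤ 7 | p = 4/5), K ~ Binomial(10, 4/5).
Adding the binomial probabilities P(K=0)+…+P(K=7) at p = 4/5 gives 3146489/9765625.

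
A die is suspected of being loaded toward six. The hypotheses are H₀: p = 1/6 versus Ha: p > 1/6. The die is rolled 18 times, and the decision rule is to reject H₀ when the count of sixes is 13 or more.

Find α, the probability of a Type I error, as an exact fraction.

3599177/12694994583552

Under H₀, Y ~ Binomial(18, 1/6), and α = P(Y ≥ 13).
Adding the binomial terms for j = 13 through 18 with p = 1/6 yields 3599177/12694994583552.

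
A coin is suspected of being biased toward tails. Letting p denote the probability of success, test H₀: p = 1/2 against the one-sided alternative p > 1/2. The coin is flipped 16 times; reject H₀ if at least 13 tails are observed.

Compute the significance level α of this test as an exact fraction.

Under H₀, X ~ Binomial(16, 1/2), and α = P(X ≥ 13).
That's C(16,13) + C(16,14) + C(16,15) + C(16,16) over 2^16, i.e. (560 + 120 + 16 + 1)/65536 = 697/65536.

697/65536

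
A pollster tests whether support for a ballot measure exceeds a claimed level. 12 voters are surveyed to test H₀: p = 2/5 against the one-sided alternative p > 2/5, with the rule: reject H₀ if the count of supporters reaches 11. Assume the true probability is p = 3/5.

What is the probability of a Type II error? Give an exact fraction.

Under the alternative p = 3/5, X ~ Binomial(12, 3/5); β is the probability the test does not reject, P(X < 11).
Adding the binomial probabilities P(X=0)+…+P(X=10) at p = 3/5 gives 239357656/244140625.

239357656/244140625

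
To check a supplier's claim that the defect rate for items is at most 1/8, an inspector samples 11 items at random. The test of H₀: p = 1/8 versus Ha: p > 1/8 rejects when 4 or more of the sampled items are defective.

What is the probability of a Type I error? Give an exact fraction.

α = P(reject H₀ | H₀ true) = P(S ≥ 4 | p = 1/8), S ~ Binomial(11, 1/8).
α = 1 − P(S ≤ 3) = 1 − 1031899379/1073741824 = 41842445/1073741824.

41842445/1073741824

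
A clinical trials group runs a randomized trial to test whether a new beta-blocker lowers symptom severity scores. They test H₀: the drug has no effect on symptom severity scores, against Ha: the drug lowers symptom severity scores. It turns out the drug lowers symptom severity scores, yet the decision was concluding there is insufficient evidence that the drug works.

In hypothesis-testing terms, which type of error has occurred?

'Concluding there is insufficient evidence that the drug works' corresponds to failing to reject H₀.
H₀ was not rejected but H₀ is false — a Type II error (false negative).

Type II error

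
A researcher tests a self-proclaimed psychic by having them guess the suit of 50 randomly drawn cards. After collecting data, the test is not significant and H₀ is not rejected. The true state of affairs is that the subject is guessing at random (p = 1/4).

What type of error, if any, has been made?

The conventional null hypothesis here is that the subject is guessing at random (p = 1/4).
The test retained a true H₀ — the decision matches the true state.

Neither — the decision is correct.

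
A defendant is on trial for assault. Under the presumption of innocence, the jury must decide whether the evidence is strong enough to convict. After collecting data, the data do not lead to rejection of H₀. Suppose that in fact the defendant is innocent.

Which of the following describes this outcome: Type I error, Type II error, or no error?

The conventional null hypothesis here is that the defendant is innocent.
The test retained a true H₀ — the decision matches the true state.

No error — this is a correct decision.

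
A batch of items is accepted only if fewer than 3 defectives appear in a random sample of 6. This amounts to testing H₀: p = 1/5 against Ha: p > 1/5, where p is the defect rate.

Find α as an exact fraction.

α = P(reject H₀ | H₀ true) = P(X ≥ 3 | p = 1/5), X ~ Binomial(6, 1/5).
α = 1 − P(X ≤ 2) = 1 − 2816/3125 = 309/3125.

309/3125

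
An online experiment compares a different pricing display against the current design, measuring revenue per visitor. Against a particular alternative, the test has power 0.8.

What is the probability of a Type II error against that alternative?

0.2

Power = 1 − β, so β = 1 − 0.8 = 0.2.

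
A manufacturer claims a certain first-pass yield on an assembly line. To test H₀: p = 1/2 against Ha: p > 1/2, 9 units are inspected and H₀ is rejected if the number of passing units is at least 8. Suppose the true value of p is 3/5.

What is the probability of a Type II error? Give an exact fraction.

Under the alternative p = 3/5, K ~ Binomial(9, 3/5); β is the probability the test does not reject, P(K < 8).
Summing C(9,j)·(3/5)^j·(2/5)^{9-j} for j = 0..7 gives 1815344/1953125.

1815344/1953125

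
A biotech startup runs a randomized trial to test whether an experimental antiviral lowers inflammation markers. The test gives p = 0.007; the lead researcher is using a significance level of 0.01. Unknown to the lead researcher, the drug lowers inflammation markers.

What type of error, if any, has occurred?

Neither — the decision is correct.

The conventional null hypothesis is that the drug has no effect on inflammation markers.
Since p = 0.007 < α = 0.01, H₀ is rejected.
H₀ is false (actually the drug lowers inflammation markers).
The decision matches the true state — no error.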